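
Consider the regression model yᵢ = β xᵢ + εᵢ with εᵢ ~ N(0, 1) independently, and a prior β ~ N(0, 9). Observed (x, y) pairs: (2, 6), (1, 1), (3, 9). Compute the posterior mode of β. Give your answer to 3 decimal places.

β̂_MAP = 2.835

log p(β | y) = −Σ(yᵢ − βxᵢ)²/(2·1) − β²/(2·9) + const.
Setting the derivative to zero: Σxᵢ(yᵢ − βxᵢ)/1 − β/9 = 0, so β = Σxᵢyᵢ / (Σxᵢ² + σ²/τ²).
Σxᵢyᵢ = 2·6 + 1·1 + 3·9 = 40; Σxᵢ² = 14; σ²/τ² = 1/9.
β̂_MAP = 40 / (14 + 1/9) = 40/(127/9) = 360/127 ≈ 2.835.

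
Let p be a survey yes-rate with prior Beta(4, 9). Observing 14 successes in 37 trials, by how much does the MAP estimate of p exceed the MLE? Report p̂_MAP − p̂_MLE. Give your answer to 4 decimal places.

Posterior is Beta(18, 32); MAP = (18−1)/(50−2) = 17/48 ≈ 0.35417.
MLE ignores the prior: p̂_MLE = k/n = 14/37 ≈ 0.37838.
Difference = 17/48 − 14/37 = -43/1776 ≈ -0.0242.

MAP − MLE = -0.0242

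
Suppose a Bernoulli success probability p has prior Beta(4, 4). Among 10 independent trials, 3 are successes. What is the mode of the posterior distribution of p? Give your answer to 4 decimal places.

p̂_MAP = 0.3750

Prior: Beta(4, 4).
Data: 3 successes in 10 trials. The binomial likelihood contributes p^3(1−p)^7, so the posterior is Beta(4+3, 4+7) = Beta(7, 11).
For Beta(a, b) with a, b > 1 the mode is (a−1)/(a+b−2) = 6/16 ≈ 0.3750.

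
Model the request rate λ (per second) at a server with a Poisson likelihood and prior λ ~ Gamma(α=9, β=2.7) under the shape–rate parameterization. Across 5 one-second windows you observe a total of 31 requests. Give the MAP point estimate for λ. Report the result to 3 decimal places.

Σxᵢ = 31, n = 5.
Posterior ∝ λ^8e^(−2.7λ) · λ^31e^(−5λ) = λ^39e^(−7.7λ), i.e. Gamma(shape=40, rate=7.7).
The mode of a Gamma(a, b) with a ≥ 1 (shape–rate) is (a−1)/b = 39/7.7 ≈ 5.065.

λ̂_MAP = 5.065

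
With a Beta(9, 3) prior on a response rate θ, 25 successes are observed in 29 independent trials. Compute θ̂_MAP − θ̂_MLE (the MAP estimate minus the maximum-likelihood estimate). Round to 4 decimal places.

MAP − MLE = -0.0159

Posterior is Beta(34, 7); MAP = (34−1)/(41−2) = 33/39 ≈ 0.84615.
MLE ignores the prior: θ̂_MLE = k/n = 25/29 ≈ 0.86207.
Difference = 33/39 − 25/29 = -6/377 ≈ -0.0159.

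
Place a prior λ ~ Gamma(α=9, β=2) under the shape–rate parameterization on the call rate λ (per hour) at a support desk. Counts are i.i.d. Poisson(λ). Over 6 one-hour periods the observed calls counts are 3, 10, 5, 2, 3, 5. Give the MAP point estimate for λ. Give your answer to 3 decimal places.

Σxᵢ = 3+10+5+2+3+5 = 28, with n = 6.
Posterior ∝ λ^8e^(−2λ) · λ^28e^(−6λ) = λ^36e^(−8λ), i.e. Gamma(shape=37, rate=8).
The mode of a Gamma(a, b) with a ≥ 1 (shape–rate) is (a−1)/b = 36/8 ≈ 4.500.

λ̂_MAP = 4.500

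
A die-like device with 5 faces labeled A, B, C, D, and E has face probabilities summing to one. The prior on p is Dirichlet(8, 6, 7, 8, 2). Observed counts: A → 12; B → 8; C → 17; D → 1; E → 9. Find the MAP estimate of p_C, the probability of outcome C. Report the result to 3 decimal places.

MAP estimate of p_C = 0.315

The posterior is Dirichlet(αᵢ + nᵢ) = Dirichlet(20, 14, 24, 9, 11).
For a Dirichlet(a₁,…,a_K) with all aᵢ > 1, the mode has j-th component (aⱼ − 1)/(Σaᵢ − K).
Here Σaᵢ = 78 and K = 5, so p_C = (24 − 1)/(78 − 5) = 23/73 ≈ 0.315.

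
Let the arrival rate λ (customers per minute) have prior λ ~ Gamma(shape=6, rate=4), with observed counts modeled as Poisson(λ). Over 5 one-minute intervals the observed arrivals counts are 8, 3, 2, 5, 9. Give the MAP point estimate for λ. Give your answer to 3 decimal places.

Σxᵢ = 8+3+2+5+9 = 27, with n = 5.
Posterior ∝ λ^5e^(−4λ) · λ^27e^(−5λ) = λ^32e^(−9λ), i.e. Gamma(shape=33, rate=9).
The mode of a Gamma(a, b) with a ≥ 1 (shape–rate) is (a−1)/b = 32/9 ≈ 3.556.

λ̂_MAP = 3.556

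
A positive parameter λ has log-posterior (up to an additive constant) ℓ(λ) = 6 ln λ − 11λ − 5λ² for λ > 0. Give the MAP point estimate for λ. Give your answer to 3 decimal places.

λ̂_MAP = 0.400

ℓ'(λ) = 6/λ − 11 − 10λ. Setting this to zero and multiplying by λ: 10λ² + 11λ − 6 = 0.
λ = (−11 + √(11² + 4·10·6)) / (2·10) = (−11 + √361) / 20 = (−11 + 19)/20 = 2/5.
ℓ''(λ) = −6/λ² − 10 < 0, confirming a maximum.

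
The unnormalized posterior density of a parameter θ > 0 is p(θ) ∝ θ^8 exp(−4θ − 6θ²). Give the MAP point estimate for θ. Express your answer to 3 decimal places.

θ̂_MAP = 0.667

ℓ'(θ) = 8/θ − 4 − 12θ. Setting this to zero and multiplying by θ: 12θ² + 4θ − 8 = 0.
θ = (−4 + √(4² + 4·12·8)) / (2·12) = (−4 + √400) / 24 = (−4 + 20)/24 = 2/3.
ℓ''(θ) = −8/θ² − 12 < 0, confirming a maximum.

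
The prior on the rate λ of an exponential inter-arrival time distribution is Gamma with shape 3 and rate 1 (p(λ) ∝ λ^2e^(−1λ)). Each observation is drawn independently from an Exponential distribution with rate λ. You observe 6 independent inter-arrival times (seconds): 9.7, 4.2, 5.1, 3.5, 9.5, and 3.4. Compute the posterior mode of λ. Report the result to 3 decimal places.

λ̂_MAP = 0.220

The Exponential(rate=λ) likelihood is ∝ λ^n e^(−λΣtᵢ). Here n = 6 and Σtᵢ = 9.7 + 4.2 + 5.1 + 3.5 + 9.5 + 3.4 = 35.4.
Posterior ∝ λ^2e^(−1λ) · λ^6e^(−35.4λ) = λ^8e^(−36.4λ), i.e. Gamma(9, 36.4).
Mode = (a−1)/b = 8/36.4 ≈ 0.220.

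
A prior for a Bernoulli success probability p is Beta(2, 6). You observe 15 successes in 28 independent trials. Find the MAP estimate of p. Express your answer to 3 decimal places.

p̂_MAP = 0.471

Prior: Beta(2, 6).
Data: 15 successes in 28 trials. The binomial likelihood contributes p^15(1−p)^13, so the posterior is Beta(2+15, 6+13) = Beta(17, 19).
For Beta(a, b) with a, b > 1 the mode is (a−1)/(a+b−2) = 16/34 ≈ 0.471.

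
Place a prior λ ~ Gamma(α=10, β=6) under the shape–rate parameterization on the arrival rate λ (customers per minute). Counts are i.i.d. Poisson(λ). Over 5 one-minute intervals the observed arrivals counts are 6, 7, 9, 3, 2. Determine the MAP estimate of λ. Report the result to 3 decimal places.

Σxᵢ = 6+7+9+3+2 = 27, with n = 5.
Posterior ∝ λ^9e^(−6λ) · λ^27e^(−5λ) = λ^36e^(−11λ), i.e. Gamma(shape=37, rate=11).
The mode of a Gamma(a, b) with a ≥ 1 (shape–rate) is (a−1)/b = 36/11 ≈ 3.273.

λ̂_MAP = 3.273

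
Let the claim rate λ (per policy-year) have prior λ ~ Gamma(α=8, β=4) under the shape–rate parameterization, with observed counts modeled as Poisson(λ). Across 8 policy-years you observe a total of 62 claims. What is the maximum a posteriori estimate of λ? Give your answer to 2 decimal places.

Σxᵢ = 62, n = 8.
Posterior ∝ λ^7e^(−4λ) · λ^62e^(−8λ) = λ^69e^(−12λ), i.e. Gamma(shape=70, rate=12).
The mode of a Gamma(a, b) with a ≥ 1 (shape–rate) is (a−1)/b = 69/12 ≈ 5.75.

λ̂_MAP = 5.75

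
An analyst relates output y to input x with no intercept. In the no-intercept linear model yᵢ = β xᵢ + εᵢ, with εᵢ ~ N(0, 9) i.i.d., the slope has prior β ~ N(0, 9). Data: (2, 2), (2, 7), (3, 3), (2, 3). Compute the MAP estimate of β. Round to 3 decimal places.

log p(β | y) = −Σ(yᵢ − βxᵢ)²/(2·9) − β²/(2·9) + const.
Setting the derivative to zero: Σxᵢ(yᵢ − βxᵢ)/9 − β/9 = 0, so β = Σxᵢyᵢ / (Σxᵢ² + σ²/τ²).
Σxᵢyᵢ = 2·2 + 2·7 + 3·3 + 2·3 = 33; Σxᵢ² = 21; σ²/τ² = 1.
β̂_MAP = 33 / (21 + 1) = 33/22 ≈ 1.500.

β̂_MAP = 1.500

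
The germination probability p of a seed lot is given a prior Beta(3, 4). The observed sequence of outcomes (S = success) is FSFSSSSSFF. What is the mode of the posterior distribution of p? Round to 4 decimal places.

p̂_MAP = 0.5333

Prior: Beta(3, 4).
Data: 6 successes in 10 trials (from the sequence). The binomial likelihood contributes p^6(1−p)^4, so the posterior is Beta(3+6, 4+4) = Beta(9, 8).
For Beta(a, b) with a, b > 1 the mode is (a−1)/(a+b−2) = 8/15 ≈ 0.5333.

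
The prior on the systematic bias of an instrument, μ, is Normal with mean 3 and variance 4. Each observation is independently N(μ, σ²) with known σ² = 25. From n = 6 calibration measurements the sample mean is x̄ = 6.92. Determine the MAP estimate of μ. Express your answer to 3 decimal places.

μ̂_MAP = 4.920

n = 6, x̄ = 6.92.
For a Normal prior and Normal likelihood with known variance, the posterior is Normal; its mode equals its mean, the precision-weighted average.
Prior precision 1/σ₀² = 1/4 = 0.25; data precision n/σ² = 6/25 = 0.24.
μ̂ = (0.25·3 + 0.24·6.92) / (0.25 + 0.24) = 2.4108/0.49 = 4.920.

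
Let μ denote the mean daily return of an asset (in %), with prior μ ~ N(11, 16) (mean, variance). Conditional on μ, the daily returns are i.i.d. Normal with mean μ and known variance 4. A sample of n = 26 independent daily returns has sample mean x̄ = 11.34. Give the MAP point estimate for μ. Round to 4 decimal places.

n = 26, x̄ = 11.34.
For a Normal prior and Normal likelihood with known variance, the posterior is Normal; its mode equals its mean, the precision-weighted average.
Prior precision 1/σ₀² = 1/16 = 0.0625; data precision n/σ² = 26/4 = 6.5.
μ̂ = (0.0625·11 + 6.5·11.34) / (0.0625 + 6.5) = 74.3975/6.5625 = 29759/2625 ≈ 11.3368.

μ̂_MAP = 11.3368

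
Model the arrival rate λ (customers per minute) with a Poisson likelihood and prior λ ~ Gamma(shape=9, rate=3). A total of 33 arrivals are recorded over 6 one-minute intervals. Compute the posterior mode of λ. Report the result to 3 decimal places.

λ̂_MAP = 4.556

Σxᵢ = 33, n = 6.
Posterior ∝ λ^8e^(−3λ) · λ^33e^(−6λ) = λ^41e^(−9λ), i.e. Gamma(shape=42, rate=9).
The mode of a Gamma(a, b) with a ≥ 1 (shape–rate) is (a−1)/b = 41/9 ≈ 4.556.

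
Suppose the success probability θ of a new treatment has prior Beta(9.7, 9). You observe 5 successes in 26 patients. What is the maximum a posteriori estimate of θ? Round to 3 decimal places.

Prior: Beta(9.7, 9).
Data: 5 successes in 26 trials. The binomial likelihood contributes θ^5(1−θ)^21, so the posterior is Beta(9.7+5, 9+21) = Beta(14.7, 30).
For Beta(a, b) with a, b > 1 the mode is (a−1)/(a+b−2) = 13.7/42.7 ≈ 0.321.

θ̂_MAP = 0.321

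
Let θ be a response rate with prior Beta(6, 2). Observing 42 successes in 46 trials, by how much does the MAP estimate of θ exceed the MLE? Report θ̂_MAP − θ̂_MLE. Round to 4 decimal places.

Posterior is Beta(48, 6); MAP = (48−1)/(54−2) = 47/52 ≈ 0.90385.
MLE ignores the prior: θ̂_MLE = k/n = 42/46 ≈ 0.91304.
Difference = 47/52 − 42/46 = -11/1196 ≈ -0.0092.

MAP − MLE = -0.0092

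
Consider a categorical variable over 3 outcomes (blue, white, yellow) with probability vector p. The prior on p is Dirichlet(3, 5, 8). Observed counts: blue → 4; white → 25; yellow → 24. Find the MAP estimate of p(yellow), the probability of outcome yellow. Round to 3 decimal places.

MAP estimate of p(yellow) = 0.470

The posterior is Dirichlet(αᵢ + nᵢ) = Dirichlet(7, 30, 32).
For a Dirichlet(a₁,…,a_K) with all aᵢ > 1, the mode has j-th component (aⱼ − 1)/(Σaᵢ − K).
Here Σaᵢ = 69 and K = 3, so p(yellow) = (32 − 1)/(69 − 3) = 31/66 ≈ 0.470.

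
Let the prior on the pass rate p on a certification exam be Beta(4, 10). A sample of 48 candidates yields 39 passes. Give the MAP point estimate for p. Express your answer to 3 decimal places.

Prior: Beta(4, 10).
Data: 39 successes in 48 trials. The binomial likelihood contributes p^39(1−p)^9, so the posterior is Beta(4+39, 10+9) = Beta(43, 19).
For Beta(a, b) with a, b > 1 the mode is (a−1)/(a+b−2) = 42/60 ≈ 0.700.

p̂_MAP = 0.700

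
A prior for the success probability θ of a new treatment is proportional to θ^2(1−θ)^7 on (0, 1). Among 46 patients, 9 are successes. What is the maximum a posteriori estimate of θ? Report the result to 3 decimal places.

θ̂_MAP = 0.200

The prior density ∝ θ^2(1−θ)^7 is the kernel of Beta(3, 8).
Data: 9 successes in 46 trials. The binomial likelihood contributes θ^9(1−θ)^37, so the posterior is Beta(3+9, 8+37) = Beta(12, 45).
For Beta(a, b) with a, b > 1 the mode is (a−1)/(a+b−2) = 11/55 ≈ 0.200.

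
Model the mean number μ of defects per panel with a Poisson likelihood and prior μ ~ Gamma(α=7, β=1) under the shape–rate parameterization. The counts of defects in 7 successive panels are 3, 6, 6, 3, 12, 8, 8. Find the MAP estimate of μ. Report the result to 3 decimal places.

μ̂_MAP = 6.500

Σxᵢ = 3+6+6+3+12+8+8 = 46, with n = 7.
Posterior ∝ μ^6e^(−1μ) · μ^46e^(−7μ) = μ^52e^(−8μ), i.e. Gamma(shape=53, rate=8).
The mode of a Gamma(a, b) with a ≥ 1 (shape–rate) is (a−1)/b = 52/8 ≈ 6.500.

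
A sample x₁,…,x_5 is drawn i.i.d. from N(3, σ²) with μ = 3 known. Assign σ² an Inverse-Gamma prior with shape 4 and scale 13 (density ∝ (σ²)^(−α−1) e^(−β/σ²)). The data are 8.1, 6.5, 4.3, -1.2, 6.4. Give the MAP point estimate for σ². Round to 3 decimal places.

Sum of squared deviations about the known mean: SS = (8.1−3)² + (6.5−3)² + (4.3−3)² + (-1.2−3)² + (6.4−3)² = 69.15.
The Normal likelihood contributes (σ²)^(−n/2) exp(−SS/(2σ²)), so the posterior is Inverse-Gamma(α + n/2, β + SS/2) = Inverse-Gamma(6.5, 47.575).
The mode of Inverse-Gamma(a, b) is b/(a+1) = 47.575/7.5 ≈ 6.343.

σ̂²_MAP = 6.343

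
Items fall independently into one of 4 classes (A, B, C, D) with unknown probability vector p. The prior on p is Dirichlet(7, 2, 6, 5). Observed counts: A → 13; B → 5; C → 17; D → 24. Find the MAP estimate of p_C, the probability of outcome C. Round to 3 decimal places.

The posterior is Dirichlet(αᵢ + nᵢ) = Dirichlet(20, 7, 23, 29).
For a Dirichlet(a₁,…,a_K) with all aᵢ > 1, the mode has j-th component (aⱼ − 1)/(Σaᵢ − K).
Here Σaᵢ = 79 and K = 4, so p_C = (23 − 1)/(79 − 4) = 22/75 ≈ 0.293.

MAP estimate of p_C = 0.293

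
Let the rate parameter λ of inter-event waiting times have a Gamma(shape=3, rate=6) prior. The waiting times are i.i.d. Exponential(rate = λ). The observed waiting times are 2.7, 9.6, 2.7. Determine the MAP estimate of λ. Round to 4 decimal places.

The Exponential(rate=λ) likelihood is ∝ λ^n e^(−λΣtᵢ). Here n = 3 and Σtᵢ = 2.7 + 9.6 + 2.7 = 15.
Posterior ∝ λ^2e^(−6λ) · λ^3e^(−15λ) = λ^5e^(−21λ), i.e. Gamma(6, 21).
Mode = (a−1)/b = 5/21 ≈ 0.2381.

λ̂_MAP = 0.2381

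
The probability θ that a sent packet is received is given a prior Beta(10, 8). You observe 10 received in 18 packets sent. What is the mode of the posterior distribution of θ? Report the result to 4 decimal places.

Prior: Beta(10, 8).
Data: 10 successes in 18 trials. The binomial likelihood contributes θ^10(1−θ)^8, so the posterior is Beta(10+10, 8+8) = Beta(20, 16).
For Beta(a, b) with a, b > 1 the mode is (a−1)/(a+b−2) = 19/34 ≈ 0.5588.

θ̂_MAP = 0.5588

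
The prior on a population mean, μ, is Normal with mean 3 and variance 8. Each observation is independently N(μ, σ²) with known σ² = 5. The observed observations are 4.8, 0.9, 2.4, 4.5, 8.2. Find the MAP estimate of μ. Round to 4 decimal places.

μ̂_MAP = 4.0311

n = 5; x̄ = (4.8 + 0.9 + 2.4 + 4.5 + 8.2)/5 = 20.8/5 = 4.16.
For a Normal prior and Normal likelihood with known variance, the posterior is Normal; its mode equals its mean, the precision-weighted average.
Prior precision 1/σ₀² = 1/8 = 0.125; data precision n/σ² = 5/5 = 1.
μ̂ = (0.125·3 + 1·4.16) / (0.125 + 1) = 4.535/1.125 = 907/225 ≈ 4.0311.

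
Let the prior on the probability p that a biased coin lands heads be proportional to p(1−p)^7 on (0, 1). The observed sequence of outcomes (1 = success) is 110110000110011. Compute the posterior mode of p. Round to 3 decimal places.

p̂_MAP = 0.391

The prior density ∝ p(1−p)^7 is the kernel of Beta(2, 8).
Data: 8 successes in 15 trials (from the sequence). The binomial likelihood contributes p^8(1−p)^7, so the posterior is Beta(2+8, 8+7) = Beta(10, 15).
For Beta(a, b) with a, b > 1 the mode is (a−1)/(a+b−2) = 9/23 ≈ 0.391.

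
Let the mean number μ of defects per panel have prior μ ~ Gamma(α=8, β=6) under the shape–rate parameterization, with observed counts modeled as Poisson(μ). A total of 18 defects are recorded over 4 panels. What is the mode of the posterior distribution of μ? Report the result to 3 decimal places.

Σxᵢ = 18, n = 4.
Posterior ∝ μ^7e^(−6μ) · μ^18e^(−4μ) = μ^25e^(−10μ), i.e. Gamma(shape=26, rate=10).
The mode of a Gamma(a, b) with a ≥ 1 (shape–rate) is (a−1)/b = 25/10 ≈ 2.500.

μ̂_MAP = 2.500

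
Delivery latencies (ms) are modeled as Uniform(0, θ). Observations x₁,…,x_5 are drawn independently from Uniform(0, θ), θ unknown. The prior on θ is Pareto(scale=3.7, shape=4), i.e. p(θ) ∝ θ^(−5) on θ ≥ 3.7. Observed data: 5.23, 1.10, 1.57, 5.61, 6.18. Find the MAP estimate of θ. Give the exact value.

θ̂_MAP = 6.18

The Uniform(0, θ) likelihood is θ^(−n) for θ ≥ max(xᵢ), zero otherwise. Here max(xᵢ) = 6.18.
Posterior ∝ θ^(−5) · θ^(−5) = θ^(−10) on θ ≥ max(3.7, 6.18) = 6.18.
This density is strictly decreasing in θ, so the posterior mode lies at the lower boundary of the support.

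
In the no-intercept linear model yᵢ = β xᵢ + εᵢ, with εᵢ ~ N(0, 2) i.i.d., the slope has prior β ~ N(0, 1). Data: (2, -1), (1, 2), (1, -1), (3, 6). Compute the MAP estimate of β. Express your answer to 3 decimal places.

log p(β | y) = −Σ(yᵢ − βxᵢ)²/(2·2) − β²/(2·1) + const.
Setting the derivative to zero: Σxᵢ(yᵢ − βxᵢ)/2 − β/1 = 0, so β = Σxᵢyᵢ / (Σxᵢ² + σ²/τ²).
Σxᵢyᵢ = 2·(-1) + 1·2 + 1·(-1) + 3·6 = 17; Σxᵢ² = 15; σ²/τ² = 2.
β̂_MAP = 17 / (15 + 2) = 17/17 ≈ 1.000.

β̂_MAP = 1.000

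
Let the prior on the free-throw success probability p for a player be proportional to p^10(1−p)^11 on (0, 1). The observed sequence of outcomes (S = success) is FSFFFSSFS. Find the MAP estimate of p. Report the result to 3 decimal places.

The prior density ∝ p^10(1−p)^11 is the kernel of Beta(11, 12).
Data: 4 successes in 9 trials (from the sequence). The binomial likelihood contributes p^4(1−p)^5, so the posterior is Beta(11+4, 12+5) = Beta(15, 17).
For Beta(a, b) with a, b > 1 the mode is (a−1)/(a+b−2) = 14/30 ≈ 0.467.

p̂_MAP = 0.467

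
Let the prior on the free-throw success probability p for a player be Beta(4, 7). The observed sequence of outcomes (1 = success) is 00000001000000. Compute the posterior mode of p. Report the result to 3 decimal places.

Prior: Beta(4, 7).
Data: 1 success in 14 trials (from the sequence). The binomial likelihood contributes p(1−p)^13, so the posterior is Beta(4+1, 7+13) = Beta(5, 20).
For Beta(a, b) with a, b > 1 the mode is (a−1)/(a+b−2) = 4/23 ≈ 0.174.

p̂_MAP = 0.174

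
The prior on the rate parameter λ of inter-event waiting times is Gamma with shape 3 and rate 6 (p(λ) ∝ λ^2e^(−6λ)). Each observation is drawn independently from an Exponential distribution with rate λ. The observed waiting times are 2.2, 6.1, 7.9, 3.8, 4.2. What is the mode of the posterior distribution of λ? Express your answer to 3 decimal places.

λ̂_MAP = 0.232

The Exponential(rate=λ) likelihood is ∝ λ^n e^(−λΣtᵢ). Here n = 5 and Σtᵢ = 2.2 + 6.1 + 7.9 + 3.8 + 4.2 = 24.2.
Posterior ∝ λ^2e^(−6λ) · λ^5e^(−24.2λ) = λ^7e^(−30.2λ), i.e. Gamma(8, 30.2).
Mode = (a−1)/b = 7/30.2 ≈ 0.232.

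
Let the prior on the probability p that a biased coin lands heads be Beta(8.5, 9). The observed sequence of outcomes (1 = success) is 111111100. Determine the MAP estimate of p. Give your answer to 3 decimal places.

p̂_MAP = 0.592

Prior: Beta(8.5, 9).
Data: 7 successes in 9 trials (from the sequence). The binomial likelihood contributes p^7(1−p)^2, so the posterior is Beta(8.5+7, 9+2) = Beta(15.5, 11).
For Beta(a, b) with a, b > 1 the mode is (a−1)/(a+b−2) = 14.5/24.5 ≈ 0.592.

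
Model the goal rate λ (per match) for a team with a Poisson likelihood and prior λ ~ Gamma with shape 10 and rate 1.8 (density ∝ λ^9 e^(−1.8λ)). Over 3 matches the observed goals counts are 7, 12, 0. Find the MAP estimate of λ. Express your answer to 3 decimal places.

Σxᵢ = 7+12+0 = 19, with n = 3.
Posterior ∝ λ^9e^(−1.8λ) · λ^19e^(−3λ) = λ^28e^(−4.8λ), i.e. Gamma(shape=29, rate=4.8).
The mode of a Gamma(a, b) with a ≥ 1 (shape–rate) is (a−1)/b = 28/4.8 ≈ 5.833.

λ̂_MAP = 5.833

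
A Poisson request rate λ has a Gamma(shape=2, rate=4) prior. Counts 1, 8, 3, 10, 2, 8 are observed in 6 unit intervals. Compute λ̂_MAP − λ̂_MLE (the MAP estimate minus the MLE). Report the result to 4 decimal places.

Σxᵢ = 32. Posterior is Gamma(34, 10); MAP = (34−1)/10 = 33/10 ≈ 3.30000.
MLE = x̄ = 32/6 ≈ 5.33333.
Difference = 33/10 − 32/6 = -61/30 ≈ -2.0333.

MAP − MLE = -2.0333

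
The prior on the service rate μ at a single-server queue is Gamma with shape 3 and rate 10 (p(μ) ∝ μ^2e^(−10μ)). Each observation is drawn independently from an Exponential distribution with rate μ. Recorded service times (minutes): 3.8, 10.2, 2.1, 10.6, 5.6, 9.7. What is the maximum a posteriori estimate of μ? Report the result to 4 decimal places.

μ̂_MAP = 0.1538

The Exponential(rate=μ) likelihood is ∝ μ^n e^(−μΣtᵢ). Here n = 6 and Σtᵢ = 3.8 + 10.2 + 2.1 + 10.6 + 5.6 + 9.7 = 42.
Posterior ∝ μ^2e^(−10μ) · μ^6e^(−42μ) = μ^8e^(−52μ), i.e. Gamma(9, 52).
Mode = (a−1)/b = 8/52 ≈ 0.1538.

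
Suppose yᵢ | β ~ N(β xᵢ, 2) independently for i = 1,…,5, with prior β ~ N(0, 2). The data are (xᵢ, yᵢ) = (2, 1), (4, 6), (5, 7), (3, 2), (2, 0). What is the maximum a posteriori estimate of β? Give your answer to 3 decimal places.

log p(β | y) = −Σ(yᵢ − βxᵢ)²/(2·2) − β²/(2·2) + const.
Setting the derivative to zero: Σxᵢ(yᵢ − βxᵢ)/2 − β/2 = 0, so β = Σxᵢyᵢ / (Σxᵢ² + σ²/τ²).
Σxᵢyᵢ = 2·1 + 4·6 + 5·7 + 3·2 + 2·0 = 67; Σxᵢ² = 58; σ²/τ² = 1.
β̂_MAP = 67 / (58 + 1) = 67/59 ≈ 1.136.

β̂_MAP = 1.136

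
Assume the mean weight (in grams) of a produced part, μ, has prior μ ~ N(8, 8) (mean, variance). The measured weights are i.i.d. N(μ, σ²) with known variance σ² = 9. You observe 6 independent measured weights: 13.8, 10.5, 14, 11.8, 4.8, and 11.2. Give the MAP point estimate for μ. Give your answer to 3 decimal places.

μ̂_MAP = 10.540

n = 6; x̄ = (13.8 + 10.5 + 14 + 11.8 + 4.8 + 11.2)/6 = 66.1/6 = 661/60 ≈ 11.0167.
For a Normal prior and Normal likelihood with known variance, the posterior is Normal; its mode equals its mean, the precision-weighted average.
Prior precision 1/σ₀² = 1/8 = 0.125; data precision n/σ² = 6/9 = 2/3.
μ̂ = (0.125·8 + (2/3)·(661/60)) / (0.125 + 2/3) = (751/90)/(19/24) = 3004/285 ≈ 10.540.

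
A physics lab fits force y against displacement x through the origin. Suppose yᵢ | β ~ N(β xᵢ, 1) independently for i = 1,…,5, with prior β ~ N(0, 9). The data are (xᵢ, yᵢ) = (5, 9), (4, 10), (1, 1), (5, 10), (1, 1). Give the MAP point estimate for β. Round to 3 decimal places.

log p(β | y) = −Σ(yᵢ − βxᵢ)²/(2·1) − β²/(2·9) + const.
Setting the derivative to zero: Σxᵢ(yᵢ − βxᵢ)/1 − β/9 = 0, so β = Σxᵢyᵢ / (Σxᵢ² + σ²/τ²).
Σxᵢyᵢ = 5·9 + 4·10 + 1·1 + 5·10 + 1·1 = 137; Σxᵢ² = 68; σ²/τ² = 1/9.
β̂_MAP = 137 / (68 + 1/9) = 137/(613/9) = 1233/613 ≈ 2.011.

β̂_MAP = 2.011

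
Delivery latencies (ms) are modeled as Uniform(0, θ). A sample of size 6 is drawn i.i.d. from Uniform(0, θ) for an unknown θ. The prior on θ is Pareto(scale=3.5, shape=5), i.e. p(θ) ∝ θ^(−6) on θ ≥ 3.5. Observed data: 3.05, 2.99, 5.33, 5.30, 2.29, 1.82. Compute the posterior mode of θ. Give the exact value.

The Uniform(0, θ) likelihood is θ^(−n) for θ ≥ max(xᵢ), zero otherwise. Here max(xᵢ) = 5.33.
Posterior ∝ θ^(−6) · θ^(−6) = θ^(−12) on θ ≥ max(3.5, 5.33) = 5.33.
This density is strictly decreasing in θ, so the posterior mode lies at the lower boundary of the support.

θ̂_MAP = 5.33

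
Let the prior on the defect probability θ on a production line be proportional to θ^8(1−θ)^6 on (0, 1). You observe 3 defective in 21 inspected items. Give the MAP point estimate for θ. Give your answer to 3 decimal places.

θ̂_MAP = 0.314

The prior density ∝ θ^8(1−θ)^6 is the kernel of Beta(9, 7).
Data: 3 successes in 21 trials. The binomial likelihood contributes θ^3(1−θ)^18, so the posterior is Beta(9+3, 7+18) = Beta(12, 25).
For Beta(a, b) with a, b > 1 the mode is (a−1)/(a+b−2) = 11/35 ≈ 0.314.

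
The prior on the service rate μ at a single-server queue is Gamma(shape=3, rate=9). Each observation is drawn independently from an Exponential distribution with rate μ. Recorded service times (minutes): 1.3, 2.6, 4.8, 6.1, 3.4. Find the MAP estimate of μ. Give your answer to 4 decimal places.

μ̂_MAP = 0.2574

The Exponential(rate=μ) likelihood is ∝ μ^n e^(−μΣtᵢ). Here n = 5 and Σtᵢ = 1.3 + 2.6 + 4.8 + 6.1 + 3.4 = 18.2.
Posterior ∝ μ^2e^(−9μ) · μ^5e^(−18.2μ) = μ^7e^(−27.2μ), i.e. Gamma(8, 27.2).
Mode = (a−1)/b = 7/27.2 ≈ 0.2574.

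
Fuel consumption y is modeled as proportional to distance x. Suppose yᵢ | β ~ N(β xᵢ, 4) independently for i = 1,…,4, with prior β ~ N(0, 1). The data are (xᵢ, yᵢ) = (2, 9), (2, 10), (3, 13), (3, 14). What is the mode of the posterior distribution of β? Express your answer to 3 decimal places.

β̂_MAP = 3.967

log p(β | y) = −Σ(yᵢ − βxᵢ)²/(2·4) − β²/(2·1) + const.
Setting the derivative to zero: Σxᵢ(yᵢ − βxᵢ)/4 − β/1 = 0, so β = Σxᵢyᵢ / (Σxᵢ² + σ²/τ²).
Σxᵢyᵢ = 2·9 + 2·10 + 3·13 + 3·14 = 119; Σxᵢ² = 26; σ²/τ² = 4.
β̂_MAP = 119 / (26 + 4) = 119/30 ≈ 3.967.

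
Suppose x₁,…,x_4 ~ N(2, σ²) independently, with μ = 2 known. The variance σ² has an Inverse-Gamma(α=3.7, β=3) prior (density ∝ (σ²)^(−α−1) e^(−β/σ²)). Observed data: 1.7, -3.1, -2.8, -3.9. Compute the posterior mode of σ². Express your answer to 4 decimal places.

Sum of squared deviations about the known mean: SS = (1.7−2)² + (-3.1−2)² + (-2.8−2)² + (-3.9−2)² = 83.95.
The Normal likelihood contributes (σ²)^(−n/2) exp(−SS/(2σ²)), so the posterior is Inverse-Gamma(α + n/2, β + SS/2) = Inverse-Gamma(5.7, 44.975).
The mode of Inverse-Gamma(a, b) is b/(a+1) = 44.975/6.7 ≈ 6.7127.

σ̂²_MAP = 6.7127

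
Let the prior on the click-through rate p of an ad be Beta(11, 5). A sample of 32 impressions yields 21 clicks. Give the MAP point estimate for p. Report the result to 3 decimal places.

p̂_MAP = 0.674

Prior: Beta(11, 5).
Data: 21 successes in 32 trials. The binomial likelihood contributes p^21(1−p)^11, so the posterior is Beta(11+21, 5+11) = Beta(32, 16).
For Beta(a, b) with a, b > 1 the mode is (a−1)/(a+b−2) = 31/46 ≈ 0.674.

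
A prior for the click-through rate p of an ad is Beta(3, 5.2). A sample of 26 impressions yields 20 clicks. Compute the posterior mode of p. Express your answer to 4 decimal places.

Prior: Beta(3, 5.2).
Data: 20 successes in 26 trials. The binomial likelihood contributes p^20(1−p)^6, so the posterior is Beta(3+20, 5.2+6) = Beta(23, 11.2).
For Beta(a, b) with a, b > 1 the mode is (a−1)/(a+b−2) = 22/32.2 ≈ 0.6832.

p̂_MAP = 0.6832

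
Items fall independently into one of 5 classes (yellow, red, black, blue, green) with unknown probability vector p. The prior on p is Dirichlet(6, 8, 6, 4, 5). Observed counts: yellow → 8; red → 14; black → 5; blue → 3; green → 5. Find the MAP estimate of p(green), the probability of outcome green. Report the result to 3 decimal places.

MAP estimate of p(green) = 0.153

The posterior is Dirichlet(αᵢ + nᵢ) = Dirichlet(14, 22, 11, 7, 10).
For a Dirichlet(a₁,…,a_K) with all aᵢ > 1, the mode has j-th component (aⱼ − 1)/(Σaᵢ − K).
Here Σaᵢ = 64 and K = 5, so p(green) = (10 − 1)/(64 − 5) = 9/59 ≈ 0.153.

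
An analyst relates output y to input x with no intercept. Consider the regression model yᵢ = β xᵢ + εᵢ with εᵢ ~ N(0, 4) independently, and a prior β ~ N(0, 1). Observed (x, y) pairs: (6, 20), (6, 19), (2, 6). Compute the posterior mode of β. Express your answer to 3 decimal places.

β̂_MAP = 3.075

log p(β | y) = −Σ(yᵢ − βxᵢ)²/(2·4) − β²/(2·1) + const.
Setting the derivative to zero: Σxᵢ(yᵢ − βxᵢ)/4 − β/1 = 0, so β = Σxᵢyᵢ / (Σxᵢ² + σ²/τ²).
Σxᵢyᵢ = 6·20 + 6·19 + 2·6 = 246; Σxᵢ² = 76; σ²/τ² = 4.
β̂_MAP = 246 / (76 + 4) = 246/80 ≈ 3.075.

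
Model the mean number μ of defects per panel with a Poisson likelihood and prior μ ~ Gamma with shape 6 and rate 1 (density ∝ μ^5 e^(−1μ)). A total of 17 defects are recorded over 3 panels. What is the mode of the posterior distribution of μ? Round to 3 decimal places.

μ̂_MAP = 5.500

Σxᵢ = 17, n = 3.
Posterior ∝ μ^5e^(−1μ) · μ^17e^(−3μ) = μ^22e^(−4μ), i.e. Gamma(shape=23, rate=4).
The mode of a Gamma(a, b) with a ≥ 1 (shape–rate) is (a−1)/b = 22/4 ≈ 5.500.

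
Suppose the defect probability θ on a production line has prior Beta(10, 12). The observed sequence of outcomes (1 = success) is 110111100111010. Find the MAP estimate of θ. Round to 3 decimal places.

Prior: Beta(10, 12).
Data: 10 successes in 15 trials (from the sequence). The binomial likelihood contributes θ^10(1−θ)^5, so the posterior is Beta(10+10, 12+5) = Beta(20, 17).
For Beta(a, b) with a, b > 1 the mode is (a−1)/(a+b−2) = 19/35 ≈ 0.543.

θ̂_MAP = 0.543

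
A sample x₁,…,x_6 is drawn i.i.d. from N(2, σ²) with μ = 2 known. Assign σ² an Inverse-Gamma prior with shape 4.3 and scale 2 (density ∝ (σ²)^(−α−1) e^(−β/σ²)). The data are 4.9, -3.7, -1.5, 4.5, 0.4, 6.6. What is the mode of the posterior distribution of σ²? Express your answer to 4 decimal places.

σ̂²_MAP = 5.2482

Sum of squared deviations about the known mean: SS = (4.9−2)² + (-3.7−2)² + (-1.5−2)² + (4.5−2)² + (0.4−2)² + (6.6−2)² = 83.12.
The Normal likelihood contributes (σ²)^(−n/2) exp(−SS/(2σ²)), so the posterior is Inverse-Gamma(α + n/2, β + SS/2) = Inverse-Gamma(7.3, 43.56).
The mode of Inverse-Gamma(a, b) is b/(a+1) = 43.56/8.3 ≈ 5.2482.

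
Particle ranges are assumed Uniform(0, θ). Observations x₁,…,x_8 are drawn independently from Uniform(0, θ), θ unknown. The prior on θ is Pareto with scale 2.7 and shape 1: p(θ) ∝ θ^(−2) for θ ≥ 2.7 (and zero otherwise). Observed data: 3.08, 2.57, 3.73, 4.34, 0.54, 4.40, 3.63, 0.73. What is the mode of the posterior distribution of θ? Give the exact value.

θ̂_MAP = 4.40

The Uniform(0, θ) likelihood is θ^(−n) for θ ≥ max(xᵢ), zero otherwise. Here max(xᵢ) = 4.40.
Posterior ∝ θ^(−2) · θ^(−8) = θ^(−10) on θ ≥ max(2.7, 4.40) = 4.40.
This density is strictly decreasing in θ, so the posterior mode lies at the lower boundary of the support.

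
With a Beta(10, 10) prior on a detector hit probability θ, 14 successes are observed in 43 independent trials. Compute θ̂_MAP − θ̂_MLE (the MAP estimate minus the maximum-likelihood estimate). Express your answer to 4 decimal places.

MAP − MLE = 0.0515

Posterior is Beta(24, 39); MAP = (24−1)/(63−2) = 23/61 ≈ 0.37705.
MLE ignores the prior: θ̂_MLE = k/n = 14/43 ≈ 0.32558.
Difference = 23/61 − 14/43 = 135/2623 ≈ 0.0515.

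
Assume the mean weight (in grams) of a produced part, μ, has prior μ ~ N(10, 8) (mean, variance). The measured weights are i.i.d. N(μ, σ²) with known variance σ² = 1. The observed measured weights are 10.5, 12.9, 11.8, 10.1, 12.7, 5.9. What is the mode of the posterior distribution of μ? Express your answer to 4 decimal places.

μ̂_MAP = 10.6367

n = 6; x̄ = (10.5 + 12.9 + 11.8 + 10.1 + 12.7 + 5.9)/6 = 63.9/6 = 10.65.
For a Normal prior and Normal likelihood with known variance, the posterior is Normal; its mode equals its mean, the precision-weighted average.
Prior precision 1/σ₀² = 1/8 = 0.125; data precision n/σ² = 6/1 = 6.
μ̂ = (0.125·10 + 6·10.65) / (0.125 + 6) = 65.15/6.125 = 2606/245 ≈ 10.6367.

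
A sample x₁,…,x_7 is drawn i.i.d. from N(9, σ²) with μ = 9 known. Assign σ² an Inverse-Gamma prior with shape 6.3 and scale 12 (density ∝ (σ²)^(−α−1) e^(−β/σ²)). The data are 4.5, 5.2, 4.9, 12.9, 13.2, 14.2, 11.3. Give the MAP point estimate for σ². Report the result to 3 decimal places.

σ̂²_MAP = 6.513

Sum of squared deviations about the known mean: SS = (4.5−9)² + (5.2−9)² + (4.9−9)² + (12.9−9)² + (13.2−9)² + (14.2−9)² + (11.3−9)² = 116.68.
The Normal likelihood contributes (σ²)^(−n/2) exp(−SS/(2σ²)), so the posterior is Inverse-Gamma(α + n/2, β + SS/2) = Inverse-Gamma(9.8, 70.34).
The mode of Inverse-Gamma(a, b) is b/(a+1) = 70.34/10.8 ≈ 6.513.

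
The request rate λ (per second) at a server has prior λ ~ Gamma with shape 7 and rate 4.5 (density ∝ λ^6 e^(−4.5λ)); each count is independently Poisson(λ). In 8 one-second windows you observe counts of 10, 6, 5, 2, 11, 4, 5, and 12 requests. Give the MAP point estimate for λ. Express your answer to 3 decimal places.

Σxᵢ = 10+6+5+2+11+4+5+12 = 55, with n = 8.
Posterior ∝ λ^6e^(−4.5λ) · λ^55e^(−8λ) = λ^61e^(−12.5λ), i.e. Gamma(shape=62, rate=12.5).
The mode of a Gamma(a, b) with a ≥ 1 (shape–rate) is (a−1)/b = 61/12.5 ≈ 4.880.

λ̂_MAP = 4.880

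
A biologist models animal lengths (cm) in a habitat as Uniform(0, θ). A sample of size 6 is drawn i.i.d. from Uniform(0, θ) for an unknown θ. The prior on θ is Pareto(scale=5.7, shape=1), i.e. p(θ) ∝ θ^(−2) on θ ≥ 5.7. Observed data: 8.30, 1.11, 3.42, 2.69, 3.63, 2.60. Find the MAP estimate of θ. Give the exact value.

θ̂_MAP = 8.30

The Uniform(0, θ) likelihood is θ^(−n) for θ ≥ max(xᵢ), zero otherwise. Here max(xᵢ) = 8.30.
Posterior ∝ θ^(−2) · θ^(−6) = θ^(−8) on θ ≥ max(5.7, 8.30) = 8.30.
This density is strictly decreasing in θ, so the posterior mode lies at the lower boundary of the support.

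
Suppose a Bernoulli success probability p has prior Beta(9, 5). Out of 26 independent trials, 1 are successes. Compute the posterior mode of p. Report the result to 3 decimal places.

Prior: Beta(9, 5).
Data: 1 success in 26 trials. The binomial likelihood contributes p(1−p)^25, so the posterior is Beta(9+1, 5+25) = Beta(10, 30).
For Beta(a, b) with a, b > 1 the mode is (a−1)/(a+b−2) = 9/38 ≈ 0.237.

p̂_MAP = 0.237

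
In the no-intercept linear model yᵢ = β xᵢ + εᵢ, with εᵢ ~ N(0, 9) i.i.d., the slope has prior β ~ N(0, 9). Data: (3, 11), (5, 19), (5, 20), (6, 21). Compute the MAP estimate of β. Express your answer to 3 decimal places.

log p(β | y) = −Σ(yᵢ − βxᵢ)²/(2·9) − β²/(2·9) + const.
Setting the derivative to zero: Σxᵢ(yᵢ − βxᵢ)/9 − β/9 = 0, so β = Σxᵢyᵢ / (Σxᵢ² + σ²/τ²).
Σxᵢyᵢ = 3·11 + 5·19 + 5·20 + 6·21 = 354; Σxᵢ² = 95; σ²/τ² = 1.
β̂_MAP = 354 / (95 + 1) = 354/96 ≈ 3.688.

β̂_MAP = 3.688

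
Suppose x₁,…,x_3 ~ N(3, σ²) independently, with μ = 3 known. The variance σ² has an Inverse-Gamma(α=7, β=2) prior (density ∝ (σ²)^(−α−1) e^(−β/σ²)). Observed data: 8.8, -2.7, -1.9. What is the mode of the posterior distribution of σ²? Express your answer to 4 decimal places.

σ̂²_MAP = 4.9547

Sum of squared deviations about the known mean: SS = (8.8−3)² + (-2.7−3)² + (-1.9−3)² = 90.14.
The Normal likelihood contributes (σ²)^(−n/2) exp(−SS/(2σ²)), so the posterior is Inverse-Gamma(α + n/2, β + SS/2) = Inverse-Gamma(8.5, 47.07).
The mode of Inverse-Gamma(a, b) is b/(a+1) = 47.07/9.5 ≈ 4.9547.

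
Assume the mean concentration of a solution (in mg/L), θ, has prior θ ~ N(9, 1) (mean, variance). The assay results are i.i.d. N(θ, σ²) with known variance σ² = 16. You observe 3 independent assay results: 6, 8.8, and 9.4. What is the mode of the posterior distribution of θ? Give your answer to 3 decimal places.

θ̂_MAP = 8.853

n = 3; x̄ = (6 + 8.8 + 9.4)/3 = 24.2/3 = 121/15 ≈ 8.0667.
For a Normal prior and Normal likelihood with known variance, the posterior is Normal; its mode equals its mean, the precision-weighted average.
Prior precision 1/σ₀² = 1/1 = 1; data precision n/σ² = 3/16 = 0.1875.
θ̂ = (1·9 + 0.1875·(121/15)) / (1 + 0.1875) = 10.5125/1.1875 = 841/95 ≈ 8.853.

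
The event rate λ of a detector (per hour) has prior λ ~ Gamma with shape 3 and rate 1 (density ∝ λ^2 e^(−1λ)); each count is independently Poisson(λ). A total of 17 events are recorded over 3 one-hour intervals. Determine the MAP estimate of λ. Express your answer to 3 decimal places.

Σxᵢ = 17, n = 3.
Posterior ∝ λ^2e^(−1λ) · λ^17e^(−3λ) = λ^19e^(−4λ), i.e. Gamma(shape=20, rate=4).
The mode of a Gamma(a, b) with a ≥ 1 (shape–rate) is (a−1)/b = 19/4 ≈ 4.750.

λ̂_MAP = 4.750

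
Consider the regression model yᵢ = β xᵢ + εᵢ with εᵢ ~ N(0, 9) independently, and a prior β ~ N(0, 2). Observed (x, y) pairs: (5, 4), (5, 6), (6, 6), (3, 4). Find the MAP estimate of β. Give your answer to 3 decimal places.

log p(β | y) = −Σ(yᵢ − βxᵢ)²/(2·9) − β²/(2·2) + const.
Setting the derivative to zero: Σxᵢ(yᵢ − βxᵢ)/9 − β/2 = 0, so β = Σxᵢyᵢ / (Σxᵢ² + σ²/τ²).
Σxᵢyᵢ = 5·4 + 5·6 + 6·6 + 3·4 = 98; Σxᵢ² = 95; σ²/τ² = 4.5.
β̂_MAP = 98 / (95 + 4.5) = 98/99.5 ≈ 0.985.

β̂_MAP = 0.985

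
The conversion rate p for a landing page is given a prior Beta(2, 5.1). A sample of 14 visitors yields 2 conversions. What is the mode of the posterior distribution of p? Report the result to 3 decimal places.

p̂_MAP = 0.157

Prior: Beta(2, 5.1).
Data: 2 successes in 14 trials. The binomial likelihood contributes p^2(1−p)^12, so the posterior is Beta(2+2, 5.1+12) = Beta(4, 17.1).
For Beta(a, b) with a, b > 1 the mode is (a−1)/(a+b−2) = 3/19.1 ≈ 0.157.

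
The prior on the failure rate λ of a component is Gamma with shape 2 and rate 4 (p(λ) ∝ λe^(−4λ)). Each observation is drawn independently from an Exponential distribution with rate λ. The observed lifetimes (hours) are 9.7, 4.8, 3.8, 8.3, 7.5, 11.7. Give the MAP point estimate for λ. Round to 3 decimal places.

λ̂_MAP = 0.141

The Exponential(rate=λ) likelihood is ∝ λ^n e^(−λΣtᵢ). Here n = 6 and Σtᵢ = 9.7 + 4.8 + 3.8 + 8.3 + 7.5 + 11.7 = 45.8.
Posterior ∝ λe^(−4λ) · λ^6e^(−45.8λ) = λ^7e^(−49.8λ), i.e. Gamma(8, 49.8).
Mode = (a−1)/b = 7/49.8 ≈ 0.141.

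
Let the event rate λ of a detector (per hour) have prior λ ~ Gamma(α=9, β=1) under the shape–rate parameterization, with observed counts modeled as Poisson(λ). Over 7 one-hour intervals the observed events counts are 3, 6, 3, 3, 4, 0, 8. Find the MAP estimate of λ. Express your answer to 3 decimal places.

λ̂_MAP = 4.375

Σxᵢ = 3+6+3+3+4+0+8 = 27, with n = 7.
Posterior ∝ λ^8e^(−1λ) · λ^27e^(−7λ) = λ^35e^(−8λ), i.e. Gamma(shape=36, rate=8).
The mode of a Gamma(a, b) with a ≥ 1 (shape–rate) is (a−1)/b = 35/8 ≈ 4.375.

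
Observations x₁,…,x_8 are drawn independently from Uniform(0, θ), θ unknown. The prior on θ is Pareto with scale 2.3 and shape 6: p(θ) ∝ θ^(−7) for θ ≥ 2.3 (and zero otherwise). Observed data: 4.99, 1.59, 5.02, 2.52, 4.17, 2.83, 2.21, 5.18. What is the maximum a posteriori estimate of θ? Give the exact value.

The Uniform(0, θ) likelihood is θ^(−n) for θ ≥ max(xᵢ), zero otherwise. Here max(xᵢ) = 5.18.
Posterior ∝ θ^(−7) · θ^(−8) = θ^(−15) on θ ≥ max(2.3, 5.18) = 5.18.
This density is strictly decreasing in θ, so the posterior mode lies at the lower boundary of the support.

θ̂_MAP = 5.18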